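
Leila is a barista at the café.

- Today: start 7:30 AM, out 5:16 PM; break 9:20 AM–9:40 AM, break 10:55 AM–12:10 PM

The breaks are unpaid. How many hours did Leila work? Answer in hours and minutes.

8 h 11 min

Today: 7:30 AM–5:16 PM = 9 h 46 min; less 95 min break → 8 h 11 min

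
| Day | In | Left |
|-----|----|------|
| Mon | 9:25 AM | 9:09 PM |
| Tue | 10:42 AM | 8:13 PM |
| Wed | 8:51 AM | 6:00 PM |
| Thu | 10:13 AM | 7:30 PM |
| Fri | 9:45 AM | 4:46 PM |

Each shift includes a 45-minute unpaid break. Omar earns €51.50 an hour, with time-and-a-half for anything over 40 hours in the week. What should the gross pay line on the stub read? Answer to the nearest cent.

€2287.89

Mon: 9:25 AM–9:09 PM = 11 h 44 min; less 45 min break → 10 h 59 min
Tue: 10:42 AM–8:13 PM = 9 h 31 min; less 45 min break → 8 h 46 min
Wed: 8:51 AM–6:00 PM = 9 h 9 min; less 45 min break → 8 h 24 min
Thu: 10:13 AM–7:30 PM = 9 h 17 min; less 45 min break → 8 h 32 min
Fri: 9:45 AM–4:46 PM = 7 h 1 min; less 45 min break → 6 h 16 min
Total worked: 42 h 57 min = 2577 min.
Regular 40 h 0 min = 2400 min at €51.50/h; overtime 2 h 57 min = 177 min at €77.25/h.
Pay = (2400 × €51.50 + 177 × €77.25) ÷ 60 = €2287.89.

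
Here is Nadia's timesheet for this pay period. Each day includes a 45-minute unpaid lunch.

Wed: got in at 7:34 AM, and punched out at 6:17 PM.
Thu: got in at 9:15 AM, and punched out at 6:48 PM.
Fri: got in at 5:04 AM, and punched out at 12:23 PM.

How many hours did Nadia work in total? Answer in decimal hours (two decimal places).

Wed: 7:34 AM–6:17 PM = 10 h 43 min; less 45 min break → 9 h 58 min
Thu: 9:15 AM–6:48 PM = 9 h 33 min; less 45 min break → 8 h 48 min
Fri: 5:04 AM–12:23 PM = 7 h 19 min; less 45 min break → 6 h 34 min
Total: 9 h 58 min + 8 h 48 min + 6 h 34 min = 25 h 20 min.

25.33 hours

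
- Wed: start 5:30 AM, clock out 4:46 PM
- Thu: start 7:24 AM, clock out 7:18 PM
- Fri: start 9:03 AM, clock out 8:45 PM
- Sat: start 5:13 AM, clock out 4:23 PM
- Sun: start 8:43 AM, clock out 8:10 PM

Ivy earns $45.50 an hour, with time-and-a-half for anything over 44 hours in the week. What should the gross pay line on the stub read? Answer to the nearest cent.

$2922.24

Wed: 5:30 AM–4:46 PM = 11 h 16 min
Thu: 7:24 AM–7:18 PM = 11 h 54 min
Fri: 9:03 AM–8:45 PM = 11 h 42 min
Sat: 5:13 AM–4:23 PM = 11 h 10 min
Sun: 8:43 AM–8:10 PM = 11 h 27 min
Total worked: 57 h 29 min = 3449 min.
Regular 44 h 0 min = 2640 min at $45.50/h; overtime 13 h 29 min = 809 min at $68.25/h.
Pay = (2640 × $45.50 + 809 × $68.25) ÷ 60 = $2922.24.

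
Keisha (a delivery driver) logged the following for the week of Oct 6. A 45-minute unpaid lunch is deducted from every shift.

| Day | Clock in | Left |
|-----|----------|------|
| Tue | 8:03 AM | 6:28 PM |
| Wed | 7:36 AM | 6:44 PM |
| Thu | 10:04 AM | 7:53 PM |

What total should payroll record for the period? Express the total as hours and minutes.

29 h 7 min

Tue: 8:03 AM–6:28 PM = 10 h 25 min; less 45 min break → 9 h 40 min
Wed: 7:36 AM–6:44 PM = 11 h 8 min; less 45 min break → 10 h 23 min
Thu: 10:04 AM–7:53 PM = 9 h 49 min; less 45 min break → 9 h 4 min
Total: 9 h 40 min + 10 h 23 min + 9 h 4 min = 29 h 7 min.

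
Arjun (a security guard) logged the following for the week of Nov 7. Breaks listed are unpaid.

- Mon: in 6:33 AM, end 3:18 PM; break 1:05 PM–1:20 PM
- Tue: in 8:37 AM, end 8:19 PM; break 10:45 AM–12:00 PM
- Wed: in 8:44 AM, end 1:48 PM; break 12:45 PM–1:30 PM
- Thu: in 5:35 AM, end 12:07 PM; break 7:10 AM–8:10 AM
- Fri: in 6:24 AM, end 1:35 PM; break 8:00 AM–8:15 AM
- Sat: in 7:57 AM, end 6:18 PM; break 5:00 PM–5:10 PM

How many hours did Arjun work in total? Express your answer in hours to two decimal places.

Mon: 6:33 AM–3:18 PM = 8 h 45 min; less 15 min break → 8 h 30 min
Tue: 8:37 AM–8:19 PM = 11 h 42 min; less 75 min break → 10 h 27 min
Wed: 8:44 AM–1:48 PM = 5 h 4 min; less 45 min break → 4 h 19 min
Thu: 5:35 AM–12:07 PM = 6 h 32 min; less 60 min break → 5 h 32 min
Fri: 6:24 AM–1:35 PM = 7 h 11 min; less 15 min break → 6 h 56 min
Sat: 7:57 AM–6:18 PM = 10 h 21 min; less 10 min break → 10 h 11 min
Total: 8 h 30 min + 10 h 27 min + 4 h 19 min + 5 h 32 min + 6 h 56 min + 10 h 11 min = 45 h 55 min.

45.92 hours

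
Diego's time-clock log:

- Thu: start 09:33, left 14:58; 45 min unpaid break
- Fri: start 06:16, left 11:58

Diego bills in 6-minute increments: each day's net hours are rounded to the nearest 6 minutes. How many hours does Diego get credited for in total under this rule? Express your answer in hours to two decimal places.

Thu: 09:33–14:58 = 5 h 25 min − 45 min = 4 h 40 min → rounds to 4 h 42 min
Fri: 06:16–11:58 = 5 h 42 min → rounds to 5 h 42 min
Total credited: 10 h 24 min.

10.40 hours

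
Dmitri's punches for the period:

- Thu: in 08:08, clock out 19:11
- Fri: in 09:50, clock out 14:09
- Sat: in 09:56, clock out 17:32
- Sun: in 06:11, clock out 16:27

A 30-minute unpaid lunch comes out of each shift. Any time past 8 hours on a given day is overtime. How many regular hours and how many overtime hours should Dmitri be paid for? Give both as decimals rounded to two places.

Regular 26.92 hours, overtime 4.32 hours

Thu: 08:08–19:11 = 11 h 3 min; less 30 min break → 10 h 33 min
Fri: 09:50–14:09 = 4 h 19 min; less 30 min break → 3 h 49 min
Sat: 09:56–17:32 = 7 h 36 min; less 30 min break → 7 h 6 min
Sun: 06:11–16:27 = 10 h 16 min; less 30 min break → 9 h 46 min
Thu reg 8 h 0 min / OT 2 h 33 min; Fri reg 3 h 49 min / OT 0 h 0 min; Sat reg 7 h 6 min / OT 0 h 0 min; Sun reg 8 h 0 min / OT 1 h 46 min.
Totals: regular 26 h 55 min, overtime 4 h 19 min.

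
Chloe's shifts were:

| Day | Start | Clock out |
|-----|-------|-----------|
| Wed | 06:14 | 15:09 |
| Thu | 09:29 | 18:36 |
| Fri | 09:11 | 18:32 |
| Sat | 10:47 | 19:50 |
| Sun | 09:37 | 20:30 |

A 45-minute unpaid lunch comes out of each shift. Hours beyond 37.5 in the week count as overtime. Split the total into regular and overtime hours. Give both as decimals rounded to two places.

Wed: 06:14–15:09 = 8 h 55 min; less 45 min break → 8 h 10 min
Thu: 09:29–18:36 = 9 h 7 min; less 45 min break → 8 h 22 min
Fri: 09:11–18:32 = 9 h 21 min; less 45 min break → 8 h 36 min
Sat: 10:47–19:50 = 9 h 3 min; less 45 min break → 8 h 18 min
Sun: 09:37–20:30 = 10 h 53 min; less 45 min break → 10 h 8 min
Total worked: 43 h 34 min = 43.57 h.
Threshold 37.5 h → overtime 6 h 4 min, regular 37 h 30 min.

Regular 37.50 hours, overtime 6.07 hours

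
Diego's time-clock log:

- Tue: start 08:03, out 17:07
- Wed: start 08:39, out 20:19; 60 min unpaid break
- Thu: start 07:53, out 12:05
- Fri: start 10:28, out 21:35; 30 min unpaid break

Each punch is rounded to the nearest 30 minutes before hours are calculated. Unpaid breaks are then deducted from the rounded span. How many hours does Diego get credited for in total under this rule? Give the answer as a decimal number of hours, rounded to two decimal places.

Tue: in 08:03→08:00, out 17:07→17:00; 9 h 0 min
Wed: in 08:39→08:30, out 20:19→20:30; 12 h 0 min − 60 min = 11 h 0 min
Thu: in 07:53→08:00, out 12:05→12:00; 4 h 0 min
Fri: in 10:28→10:30, out 21:35→21:30; 11 h 0 min − 30 min = 10 h 30 min
Total credited: 34 h 30 min.

34.50 hours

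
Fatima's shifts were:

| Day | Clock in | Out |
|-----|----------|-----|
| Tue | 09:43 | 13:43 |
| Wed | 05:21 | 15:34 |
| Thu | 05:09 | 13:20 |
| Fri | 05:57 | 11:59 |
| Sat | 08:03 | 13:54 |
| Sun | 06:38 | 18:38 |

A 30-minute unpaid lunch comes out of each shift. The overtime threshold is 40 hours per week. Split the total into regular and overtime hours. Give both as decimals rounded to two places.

Tue: 09:43–13:43 = 4 h 0 min; less 30 min break → 3 h 30 min
Wed: 05:21–15:34 = 10 h 13 min; less 30 min break → 9 h 43 min
Thu: 05:09–13:20 = 8 h 11 min; less 30 min break → 7 h 41 min
Fri: 05:57–11:59 = 6 h 2 min; less 30 min break → 5 h 32 min
Sat: 08:03–13:54 = 5 h 51 min; less 30 min break → 5 h 21 min
Sun: 06:38–18:38 = 12 h 0 min; less 30 min break → 11 h 30 min
Total worked: 43 h 17 min = 43.28 h.
Threshold 40 h → overtime 3 h 17 min, regular 40 h 0 min.

Regular 40.00 hours, overtime 3.28 hours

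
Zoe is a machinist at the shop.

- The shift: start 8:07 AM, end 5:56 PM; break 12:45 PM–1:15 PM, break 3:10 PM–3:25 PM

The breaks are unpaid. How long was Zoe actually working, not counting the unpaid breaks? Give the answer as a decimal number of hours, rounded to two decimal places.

9.07 hours

The shift: 8:07 AM–5:56 PM = 9 h 49 min; less 45 min break → 9 h 4 min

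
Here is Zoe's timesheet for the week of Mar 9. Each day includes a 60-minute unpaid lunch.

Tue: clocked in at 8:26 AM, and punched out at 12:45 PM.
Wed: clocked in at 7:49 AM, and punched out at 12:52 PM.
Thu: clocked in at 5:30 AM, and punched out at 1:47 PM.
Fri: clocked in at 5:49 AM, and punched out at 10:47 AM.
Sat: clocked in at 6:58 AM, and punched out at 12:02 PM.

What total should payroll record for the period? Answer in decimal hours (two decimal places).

22.68 hours

Tue: 8:26 AM–12:45 PM = 4 h 19 min; less 60 min break → 3 h 19 min
Wed: 7:49 AM–12:52 PM = 5 h 3 min; less 60 min break → 4 h 3 min
Thu: 5:30 AM–1:47 PM = 8 h 17 min; less 60 min break → 7 h 17 min
Fri: 5:49 AM–10:47 AM = 4 h 58 min; less 60 min break → 3 h 58 min
Sat: 6:58 AM–12:02 PM = 5 h 4 min; less 60 min break → 4 h 4 min
Total: 3 h 19 min + 4 h 3 min + 7 h 17 min + 3 h 58 min + 4 h 4 min = 22 h 41 min.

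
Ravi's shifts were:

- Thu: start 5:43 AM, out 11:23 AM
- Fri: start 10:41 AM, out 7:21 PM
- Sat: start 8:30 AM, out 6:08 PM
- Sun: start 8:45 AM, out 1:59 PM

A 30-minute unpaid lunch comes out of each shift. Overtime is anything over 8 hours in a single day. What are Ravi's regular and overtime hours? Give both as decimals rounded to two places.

Regular 25.90 hours, overtime 1.30 hours

Thu: 5:43 AM–11:23 AM = 5 h 40 min; less 30 min break → 5 h 10 min
Fri: 10:41 AM–7:21 PM = 8 h 40 min; less 30 min break → 8 h 10 min
Sat: 8:30 AM–6:08 PM = 9 h 38 min; less 30 min break → 9 h 8 min
Sun: 8:45 AM–1:59 PM = 5 h 14 min; less 30 min break → 4 h 44 min
Thu reg 5 h 10 min / OT 0 h 0 min; Fri reg 8 h 0 min / OT 0 h 10 min; Sat reg 8 h 0 min / OT 1 h 8 min; Sun reg 4 h 44 min / OT 0 h 0 min.
Totals: regular 25 h 54 min, overtime 1 h 18 min.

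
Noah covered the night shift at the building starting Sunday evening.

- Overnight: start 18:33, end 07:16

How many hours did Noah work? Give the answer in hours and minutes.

Overnight: 18:33 → midnight = 5 h 27 min; midnight → 07:16 = 7 h 16 min; span 12 h 43 min

12 h 43 min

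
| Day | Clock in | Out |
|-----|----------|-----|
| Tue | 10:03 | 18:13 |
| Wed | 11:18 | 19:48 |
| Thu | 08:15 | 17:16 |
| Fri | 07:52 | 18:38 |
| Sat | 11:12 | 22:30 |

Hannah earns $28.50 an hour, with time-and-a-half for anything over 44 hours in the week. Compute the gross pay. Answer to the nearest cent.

Tue: 10:03–18:13 = 8 h 10 min
Wed: 11:18–19:48 = 8 h 30 min
Thu: 08:15–17:16 = 9 h 1 min
Fri: 07:52–18:38 = 10 h 46 min
Sat: 11:12–22:30 = 11 h 18 min
Total worked: 47 h 45 min = 2865 min.
Regular 44 h 0 min = 2640 min at $28.50/h; overtime 3 h 45 min = 225 min at $42.75/h.
Pay = (2640 × $28.50 + 225 × $42.75) ÷ 60 = $1414.31.

$1414.31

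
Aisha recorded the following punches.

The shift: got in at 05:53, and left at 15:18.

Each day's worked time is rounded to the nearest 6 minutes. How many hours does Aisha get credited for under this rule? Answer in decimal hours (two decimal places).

The shift: 05:53–15:18 = 9 h 25 min → rounds to 9 h 24 min

9.40 hours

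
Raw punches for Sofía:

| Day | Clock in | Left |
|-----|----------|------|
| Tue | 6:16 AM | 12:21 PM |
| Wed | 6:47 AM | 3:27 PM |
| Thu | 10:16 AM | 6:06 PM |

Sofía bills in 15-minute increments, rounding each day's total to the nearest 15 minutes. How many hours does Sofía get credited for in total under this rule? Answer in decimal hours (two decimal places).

Tue: 6:16 AM–12:21 PM = 6 h 5 min → rounds to 6 h 0 min
Wed: 6:47 AM–3:27 PM = 8 h 40 min → rounds to 8 h 45 min
Thu: 10:16 AM–6:06 PM = 7 h 50 min → rounds to 7 h 45 min
Total credited: 22 h 30 min.

22.50 hours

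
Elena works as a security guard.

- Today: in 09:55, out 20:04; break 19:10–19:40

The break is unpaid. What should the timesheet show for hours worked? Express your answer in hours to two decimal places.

9.65 hours

Today: 09:55–20:04 = 10 h 9 min; less 30 min break → 9 h 39 min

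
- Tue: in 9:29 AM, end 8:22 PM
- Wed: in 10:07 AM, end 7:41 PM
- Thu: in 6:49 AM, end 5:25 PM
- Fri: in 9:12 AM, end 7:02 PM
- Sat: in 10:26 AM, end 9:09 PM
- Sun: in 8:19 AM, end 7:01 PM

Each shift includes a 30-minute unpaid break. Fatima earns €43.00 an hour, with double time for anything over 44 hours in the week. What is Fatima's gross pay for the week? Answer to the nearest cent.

Tue: 9:29 AM–8:22 PM = 10 h 53 min; less 30 min break → 10 h 23 min
Wed: 10:07 AM–7:41 PM = 9 h 34 min; less 30 min break → 9 h 4 min
Thu: 6:49 AM–5:25 PM = 10 h 36 min; less 30 min break → 10 h 6 min
Fri: 9:12 AM–7:02 PM = 9 h 50 min; less 30 min break → 9 h 20 min
Sat: 10:26 AM–9:09 PM = 10 h 43 min; less 30 min break → 10 h 13 min
Sun: 8:19 AM–7:01 PM = 10 h 42 min; less 30 min break → 10 h 12 min
Total worked: 59 h 18 min = 3558 min.
Regular 44 h 0 min = 2640 min at €43.00/h; overtime 15 h 18 min = 918 min at €86.00/h.
Pay = (2640 × €43.00 + 918 × €86.00) ÷ 60 = €3207.80.

€3207.80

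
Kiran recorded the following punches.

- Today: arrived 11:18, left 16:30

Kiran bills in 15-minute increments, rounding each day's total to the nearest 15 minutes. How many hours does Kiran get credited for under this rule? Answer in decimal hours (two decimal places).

5.25 hours

Today: 11:18–16:30 = 5 h 12 min → rounds to 5 h 15 min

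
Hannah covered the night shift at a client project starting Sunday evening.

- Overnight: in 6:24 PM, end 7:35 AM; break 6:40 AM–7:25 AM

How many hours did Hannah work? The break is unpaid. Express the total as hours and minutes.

12 h 26 min

Overnight: 6:24 PM → midnight = 5 h 36 min; midnight → 7:35 AM = 7 h 35 min; span 13 h 11 min; less 45 min break → 12 h 26 min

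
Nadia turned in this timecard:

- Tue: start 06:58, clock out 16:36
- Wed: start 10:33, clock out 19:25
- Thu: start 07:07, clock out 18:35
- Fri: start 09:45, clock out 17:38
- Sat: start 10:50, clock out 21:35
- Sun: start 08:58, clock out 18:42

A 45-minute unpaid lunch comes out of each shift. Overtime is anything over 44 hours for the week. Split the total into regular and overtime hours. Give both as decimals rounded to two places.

Tue: 06:58–16:36 = 9 h 38 min; less 45 min break → 8 h 53 min
Wed: 10:33–19:25 = 8 h 52 min; less 45 min break → 8 h 7 min
Thu: 07:07–18:35 = 11 h 28 min; less 45 min break → 10 h 43 min
Fri: 09:45–17:38 = 7 h 53 min; less 45 min break → 7 h 8 min
Sat: 10:50–21:35 = 10 h 45 min; less 45 min break → 10 h 0 min
Sun: 08:58–18:42 = 9 h 44 min; less 45 min break → 8 h 59 min
Total worked: 53 h 50 min = 53.83 h.
Threshold 44 h → overtime 9 h 50 min, regular 44 h 0 min.

Regular 44.00 hours, overtime 9.83 hours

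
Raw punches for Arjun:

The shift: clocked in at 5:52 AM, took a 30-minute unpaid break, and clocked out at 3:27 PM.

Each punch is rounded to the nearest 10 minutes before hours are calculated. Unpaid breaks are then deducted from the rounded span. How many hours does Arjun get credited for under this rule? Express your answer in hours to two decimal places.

9.17 hours

The shift: in 5:52 AM→5:50 AM, out 3:27 PM→3:30 PM; 9 h 40 min − 30 min = 9 h 10 min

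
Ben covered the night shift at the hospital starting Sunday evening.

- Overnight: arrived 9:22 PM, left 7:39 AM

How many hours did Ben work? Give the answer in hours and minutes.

10 h 17 min

Overnight: 9:22 PM → midnight = 2 h 38 min; midnight → 7:39 AM = 7 h 39 min; span 10 h 17 min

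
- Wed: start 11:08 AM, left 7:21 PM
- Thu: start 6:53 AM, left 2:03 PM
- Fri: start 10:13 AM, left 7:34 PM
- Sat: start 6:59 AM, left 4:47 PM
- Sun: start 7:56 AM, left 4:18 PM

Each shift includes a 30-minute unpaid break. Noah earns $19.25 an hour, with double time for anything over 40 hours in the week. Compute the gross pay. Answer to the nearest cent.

$785.40

Wed: 11:08 AM–7:21 PM = 8 h 13 min; less 30 min break → 7 h 43 min
Thu: 6:53 AM–2:03 PM = 7 h 10 min; less 30 min break → 6 h 40 min
Fri: 10:13 AM–7:34 PM = 9 h 21 min; less 30 min break → 8 h 51 min
Sat: 6:59 AM–4:47 PM = 9 h 48 min; less 30 min break → 9 h 18 min
Sun: 7:56 AM–4:18 PM = 8 h 22 min; less 30 min break → 7 h 52 min
Total worked: 40 h 24 min = 2424 min.
Regular 40 h 0 min = 2400 min at $19.25/h; overtime 0 h 24 min = 24 min at $38.50/h.
Pay = (2400 × $19.25 + 24 × $38.50) ÷ 60 = $785.40.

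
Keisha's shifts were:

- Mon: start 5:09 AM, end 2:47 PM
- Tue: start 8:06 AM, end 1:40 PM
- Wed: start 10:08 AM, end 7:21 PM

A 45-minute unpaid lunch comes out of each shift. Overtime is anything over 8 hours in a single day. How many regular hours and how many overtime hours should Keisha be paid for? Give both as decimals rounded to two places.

Regular 20.82 hours, overtime 1.35 hours

Mon: 5:09 AM–2:47 PM = 9 h 38 min; less 45 min break → 8 h 53 min
Tue: 8:06 AM–1:40 PM = 5 h 34 min; less 45 min break → 4 h 49 min
Wed: 10:08 AM–7:21 PM = 9 h 13 min; less 45 min break → 8 h 28 min
Mon reg 8 h 0 min / OT 0 h 53 min; Tue reg 4 h 49 min / OT 0 h 0 min; Wed reg 8 h 0 min / OT 0 h 28 min.
Totals: regular 20 h 49 min, overtime 1 h 21 min.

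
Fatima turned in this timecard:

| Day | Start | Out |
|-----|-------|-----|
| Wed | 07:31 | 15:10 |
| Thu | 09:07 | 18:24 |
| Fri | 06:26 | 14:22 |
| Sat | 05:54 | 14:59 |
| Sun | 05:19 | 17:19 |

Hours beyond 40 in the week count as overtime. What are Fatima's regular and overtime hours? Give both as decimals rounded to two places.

Regular 40.00 hours, overtime 5.95 hours

Wed: 07:31–15:10 = 7 h 39 min
Thu: 09:07–18:24 = 9 h 17 min
Fri: 06:26–14:22 = 7 h 56 min
Sat: 05:54–14:59 = 9 h 5 min
Sun: 05:19–17:19 = 12 h 0 min
Total worked: 45 h 57 min = 45.95 h.
Threshold 40 h → overtime 5 h 57 min, regular 40 h 0 min.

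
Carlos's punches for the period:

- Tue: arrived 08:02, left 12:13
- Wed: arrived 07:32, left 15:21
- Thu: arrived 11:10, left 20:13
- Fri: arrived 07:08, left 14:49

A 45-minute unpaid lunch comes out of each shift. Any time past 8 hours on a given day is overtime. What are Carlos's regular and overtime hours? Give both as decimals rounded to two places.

Regular 25.43 hours, overtime 0.30 hours

Tue: 08:02–12:13 = 4 h 11 min; less 45 min break → 3 h 26 min
Wed: 07:32–15:21 = 7 h 49 min; less 45 min break → 7 h 4 min
Thu: 11:10–20:13 = 9 h 3 min; less 45 min break → 8 h 18 min
Fri: 07:08–14:49 = 7 h 41 min; less 45 min break → 6 h 56 min
Tue reg 3 h 26 min / OT 0 h 0 min; Wed reg 7 h 4 min / OT 0 h 0 min; Thu reg 8 h 0 min / OT 0 h 18 min; Fri reg 6 h 56 min / OT 0 h 0 min.
Totals: regular 25 h 26 min, overtime 0 h 18 min.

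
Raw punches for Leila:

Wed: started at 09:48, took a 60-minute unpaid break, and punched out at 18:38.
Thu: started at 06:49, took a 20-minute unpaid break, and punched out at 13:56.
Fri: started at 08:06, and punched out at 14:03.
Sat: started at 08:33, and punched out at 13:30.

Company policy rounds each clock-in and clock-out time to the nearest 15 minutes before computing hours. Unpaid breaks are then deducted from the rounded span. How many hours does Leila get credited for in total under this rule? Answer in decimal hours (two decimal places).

Wed: in 09:48→09:45, out 18:38→18:45; 9 h 0 min − 60 min = 8 h 0 min
Thu: in 06:49→06:45, out 13:56→14:00; 7 h 15 min − 20 min = 6 h 55 min
Fri: in 08:06→08:00, out 14:03→14:00; 6 h 0 min
Sat: in 08:33→08:30, out 13:30→13:30; 5 h 0 min
Total credited: 25 h 55 min.

25.92 hours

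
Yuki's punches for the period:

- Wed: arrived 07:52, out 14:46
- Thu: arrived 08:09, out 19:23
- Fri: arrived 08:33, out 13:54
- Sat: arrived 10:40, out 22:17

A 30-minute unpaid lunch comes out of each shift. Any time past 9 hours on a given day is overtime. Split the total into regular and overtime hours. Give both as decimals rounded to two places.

Regular 29.25 hours, overtime 3.85 hours

Wed: 07:52–14:46 = 6 h 54 min; less 30 min break → 6 h 24 min
Thu: 08:09–19:23 = 11 h 14 min; less 30 min break → 10 h 44 min
Fri: 08:33–13:54 = 5 h 21 min; less 30 min break → 4 h 51 min
Sat: 10:40–22:17 = 11 h 37 min; less 30 min break → 11 h 7 min
Wed reg 6 h 24 min / OT 0 h 0 min; Thu reg 9 h 0 min / OT 1 h 44 min; Fri reg 4 h 51 min / OT 0 h 0 min; Sat reg 9 h 0 min / OT 2 h 7 min.
Totals: regular 29 h 15 min, overtime 3 h 51 min.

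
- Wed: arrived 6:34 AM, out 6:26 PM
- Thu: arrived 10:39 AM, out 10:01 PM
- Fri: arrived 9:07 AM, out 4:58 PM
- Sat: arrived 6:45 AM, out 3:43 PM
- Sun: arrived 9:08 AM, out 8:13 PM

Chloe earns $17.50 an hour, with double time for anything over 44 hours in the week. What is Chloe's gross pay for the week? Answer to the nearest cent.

Wed: 6:34 AM–6:26 PM = 11 h 52 min
Thu: 10:39 AM–10:01 PM = 11 h 22 min
Fri: 9:07 AM–4:58 PM = 7 h 51 min
Sat: 6:45 AM–3:43 PM = 8 h 58 min
Sun: 9:08 AM–8:13 PM = 11 h 5 min
Total worked: 51 h 8 min = 3068 min.
Regular 44 h 0 min = 2640 min at $17.50/h; overtime 7 h 8 min = 428 min at $35.00/h.
Pay = (2640 × $17.50 + 428 × $35.00) ÷ 60 = $1019.67.

$1019.67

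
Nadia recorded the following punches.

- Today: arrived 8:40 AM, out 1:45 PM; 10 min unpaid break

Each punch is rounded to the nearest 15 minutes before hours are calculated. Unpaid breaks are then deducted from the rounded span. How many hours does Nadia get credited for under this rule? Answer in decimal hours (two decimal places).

Today: in 8:40 AM→8:45 AM, out 1:45 PM→1:45 PM; 5 h 0 min − 10 min = 4 h 50 min

4.83 hours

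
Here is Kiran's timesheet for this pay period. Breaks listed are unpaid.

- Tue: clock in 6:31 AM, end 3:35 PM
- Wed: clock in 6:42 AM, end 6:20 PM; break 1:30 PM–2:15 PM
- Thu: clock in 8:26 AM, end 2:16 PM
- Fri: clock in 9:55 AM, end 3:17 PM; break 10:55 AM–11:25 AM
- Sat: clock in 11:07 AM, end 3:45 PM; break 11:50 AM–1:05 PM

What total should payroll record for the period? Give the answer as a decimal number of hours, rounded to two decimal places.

34.03 hours

Tue: 6:31 AM–3:35 PM = 9 h 4 min
Wed: 6:42 AM–6:20 PM = 11 h 38 min; less 45 min break → 10 h 53 min
Thu: 8:26 AM–2:16 PM = 5 h 50 min
Fri: 9:55 AM–3:17 PM = 5 h 22 min; less 30 min break → 4 h 52 min
Sat: 11:07 AM–3:45 PM = 4 h 38 min; less 75 min break → 3 h 23 min
Total: 9 h 4 min + 10 h 53 min + 5 h 50 min + 4 h 52 min + 3 h 23 min = 34 h 2 min.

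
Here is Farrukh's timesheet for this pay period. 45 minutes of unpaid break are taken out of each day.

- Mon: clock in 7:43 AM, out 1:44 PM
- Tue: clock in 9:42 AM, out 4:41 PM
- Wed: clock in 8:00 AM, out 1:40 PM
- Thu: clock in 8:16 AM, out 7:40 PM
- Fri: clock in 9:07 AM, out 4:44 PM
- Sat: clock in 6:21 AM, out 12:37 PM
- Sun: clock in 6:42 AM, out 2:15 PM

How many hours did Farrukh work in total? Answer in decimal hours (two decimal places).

46.25 hours

Mon: 7:43 AM–1:44 PM = 6 h 1 min; less 45 min break → 5 h 16 min
Tue: 9:42 AM–4:41 PM = 6 h 59 min; less 45 min break → 6 h 14 min
Wed: 8:00 AM–1:40 PM = 5 h 40 min; less 45 min break → 4 h 55 min
Thu: 8:16 AM–7:40 PM = 11 h 24 min; less 45 min break → 10 h 39 min
Fri: 9:07 AM–4:44 PM = 7 h 37 min; less 45 min break → 6 h 52 min
Sat: 6:21 AM–12:37 PM = 6 h 16 min; less 45 min break → 5 h 31 min
Sun: 6:42 AM–2:15 PM = 7 h 33 min; less 45 min break → 6 h 48 min
Total: 5 h 16 min + 6 h 14 min + 4 h 55 min + 10 h 39 min + 6 h 52 min + 5 h 31 min + 6 h 48 min = 46 h 15 min.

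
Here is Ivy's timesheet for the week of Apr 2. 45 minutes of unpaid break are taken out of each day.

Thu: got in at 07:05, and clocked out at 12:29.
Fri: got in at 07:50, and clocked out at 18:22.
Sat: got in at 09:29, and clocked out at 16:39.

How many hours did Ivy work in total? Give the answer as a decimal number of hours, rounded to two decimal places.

20.85 hours

Thu: 07:05–12:29 = 5 h 24 min; less 45 min break → 4 h 39 min
Fri: 07:50–18:22 = 10 h 32 min; less 45 min break → 9 h 47 min
Sat: 09:29–16:39 = 7 h 10 min; less 45 min break → 6 h 25 min
Total: 4 h 39 min + 9 h 47 min + 6 h 25 min = 20 h 51 min.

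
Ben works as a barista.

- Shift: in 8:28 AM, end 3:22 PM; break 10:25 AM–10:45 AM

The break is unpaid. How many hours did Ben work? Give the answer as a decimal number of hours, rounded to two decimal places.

Shift: 8:28 AM–3:22 PM = 6 h 54 min; less 20 min break → 6 h 34 min

6.57 hours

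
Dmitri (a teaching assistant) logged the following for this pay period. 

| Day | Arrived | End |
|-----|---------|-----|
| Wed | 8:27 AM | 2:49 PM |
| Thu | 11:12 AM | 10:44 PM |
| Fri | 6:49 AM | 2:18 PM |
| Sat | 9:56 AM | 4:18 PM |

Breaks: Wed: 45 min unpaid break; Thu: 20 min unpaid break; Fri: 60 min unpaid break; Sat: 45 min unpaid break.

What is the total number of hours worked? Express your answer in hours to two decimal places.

28.92 hours

Wed: 8:27 AM–2:49 PM = 6 h 22 min; less 45 min break → 5 h 37 min
Thu: 11:12 AM–10:44 PM = 11 h 32 min; less 20 min break → 11 h 12 min
Fri: 6:49 AM–2:18 PM = 7 h 29 min; less 60 min break → 6 h 29 min
Sat: 9:56 AM–4:18 PM = 6 h 22 min; less 45 min break → 5 h 37 min
Total: 5 h 37 min + 11 h 12 min + 6 h 29 min + 5 h 37 min = 28 h 55 min.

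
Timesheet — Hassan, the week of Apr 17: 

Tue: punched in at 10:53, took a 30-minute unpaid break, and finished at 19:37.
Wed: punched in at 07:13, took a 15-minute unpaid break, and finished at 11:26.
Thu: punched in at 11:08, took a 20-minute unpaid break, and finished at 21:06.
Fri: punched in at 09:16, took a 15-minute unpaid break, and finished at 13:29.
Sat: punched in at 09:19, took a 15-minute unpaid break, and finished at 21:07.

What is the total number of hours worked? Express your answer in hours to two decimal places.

37.35 hours

Tue: 10:53–19:37 = 8 h 44 min; less 30 min break → 8 h 14 min
Wed: 07:13–11:26 = 4 h 13 min; less 15 min break → 3 h 58 min
Thu: 11:08–21:06 = 9 h 58 min; less 20 min break → 9 h 38 min
Fri: 09:16–13:29 = 4 h 13 min; less 15 min break → 3 h 58 min
Sat: 09:19–21:07 = 11 h 48 min; less 15 min break → 11 h 33 min
Total: 8 h 14 min + 3 h 58 min + 9 h 38 min + 3 h 58 min + 11 h 33 min = 37 h 21 min.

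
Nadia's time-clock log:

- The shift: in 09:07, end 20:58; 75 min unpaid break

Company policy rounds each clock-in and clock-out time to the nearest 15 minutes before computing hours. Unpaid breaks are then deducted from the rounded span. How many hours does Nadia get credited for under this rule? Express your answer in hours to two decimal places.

10.75 hours

The shift: in 09:07→09:00, out 20:58→21:00; 12 h 0 min − 75 min = 10 h 45 min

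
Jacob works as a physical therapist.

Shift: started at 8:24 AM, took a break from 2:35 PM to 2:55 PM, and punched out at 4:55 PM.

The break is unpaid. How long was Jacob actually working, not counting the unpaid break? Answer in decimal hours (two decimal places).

8.18 hours

Shift: 8:24 AM–4:55 PM = 8 h 31 min; less 20 min break → 8 h 11 min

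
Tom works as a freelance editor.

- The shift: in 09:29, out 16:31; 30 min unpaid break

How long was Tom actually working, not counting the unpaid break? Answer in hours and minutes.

6 h 32 min

The shift: 09:29–16:31 = 7 h 2 min; less 30 min break → 6 h 32 min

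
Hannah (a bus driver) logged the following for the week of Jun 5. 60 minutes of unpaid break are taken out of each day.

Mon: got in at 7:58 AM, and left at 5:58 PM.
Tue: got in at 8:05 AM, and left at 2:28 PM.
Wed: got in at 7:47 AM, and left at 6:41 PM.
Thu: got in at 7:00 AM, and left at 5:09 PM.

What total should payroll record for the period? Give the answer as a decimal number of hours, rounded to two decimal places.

33.43 hours

Mon: 7:58 AM–5:58 PM = 10 h 0 min; less 60 min break → 9 h 0 min
Tue: 8:05 AM–2:28 PM = 6 h 23 min; less 60 min break → 5 h 23 min
Wed: 7:47 AM–6:41 PM = 10 h 54 min; less 60 min break → 9 h 54 min
Thu: 7:00 AM–5:09 PM = 10 h 9 min; less 60 min break → 9 h 9 min
Total: 9 h 0 min + 5 h 23 min + 9 h 54 min + 9 h 9 min = 33 h 26 min.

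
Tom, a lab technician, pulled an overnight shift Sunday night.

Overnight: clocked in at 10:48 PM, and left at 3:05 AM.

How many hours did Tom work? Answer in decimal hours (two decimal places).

Overnight: 10:48 PM → midnight = 1 h 12 min; midnight → 3:05 AM = 3 h 5 min; span 4 h 17 min

4.28 hours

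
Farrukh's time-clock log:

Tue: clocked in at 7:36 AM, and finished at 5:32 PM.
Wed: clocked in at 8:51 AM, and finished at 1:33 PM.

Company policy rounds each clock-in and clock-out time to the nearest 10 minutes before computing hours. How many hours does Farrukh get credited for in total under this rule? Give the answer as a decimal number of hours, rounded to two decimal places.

Tue: in 7:36 AM→7:40 AM, out 5:32 PM→5:30 PM; 9 h 50 min
Wed: in 8:51 AM→8:50 AM, out 1:33 PM→1:30 PM; 4 h 40 min
Total credited: 14 h 30 min.

14.50 hours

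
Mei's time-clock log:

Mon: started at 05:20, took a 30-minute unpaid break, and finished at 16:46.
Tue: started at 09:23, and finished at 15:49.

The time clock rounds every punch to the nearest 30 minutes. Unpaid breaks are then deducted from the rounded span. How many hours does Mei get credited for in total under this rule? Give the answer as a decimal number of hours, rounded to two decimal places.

17.50 hours

Mon: in 05:20→05:30, out 16:46→17:00; 11 h 30 min − 30 min = 11 h 0 min
Tue: in 09:23→09:30, out 15:49→16:00; 6 h 30 min
Total credited: 17 h 30 min.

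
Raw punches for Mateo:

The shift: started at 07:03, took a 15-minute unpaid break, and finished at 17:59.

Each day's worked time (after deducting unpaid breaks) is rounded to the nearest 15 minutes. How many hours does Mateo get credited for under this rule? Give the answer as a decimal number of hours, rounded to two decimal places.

The shift: 07:03–17:59 = 10 h 56 min − 15 min = 10 h 41 min → rounds to 10 h 45 min

10.75 hours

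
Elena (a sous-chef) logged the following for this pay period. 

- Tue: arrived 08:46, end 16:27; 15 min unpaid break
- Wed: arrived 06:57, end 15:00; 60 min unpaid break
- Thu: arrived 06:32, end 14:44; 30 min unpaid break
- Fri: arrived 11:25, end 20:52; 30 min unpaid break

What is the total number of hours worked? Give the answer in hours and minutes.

Tue: 08:46–16:27 = 7 h 41 min; less 15 min break → 7 h 26 min
Wed: 06:57–15:00 = 8 h 3 min; less 60 min break → 7 h 3 min
Thu: 06:32–14:44 = 8 h 12 min; less 30 min break → 7 h 42 min
Fri: 11:25–20:52 = 9 h 27 min; less 30 min break → 8 h 57 min
Total: 7 h 26 min + 7 h 3 min + 7 h 42 min + 8 h 57 min = 31 h 8 min.

31 h 8 min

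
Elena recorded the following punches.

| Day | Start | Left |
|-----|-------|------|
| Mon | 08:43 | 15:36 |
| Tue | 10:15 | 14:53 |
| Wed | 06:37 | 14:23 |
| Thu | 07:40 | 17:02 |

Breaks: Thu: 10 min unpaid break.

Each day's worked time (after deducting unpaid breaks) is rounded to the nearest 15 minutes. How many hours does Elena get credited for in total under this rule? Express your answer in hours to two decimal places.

28.75 hours

Mon: 08:43–15:36 = 6 h 53 min → rounds to 7 h 0 min
Tue: 10:15–14:53 = 4 h 38 min → rounds to 4 h 45 min
Wed: 06:37–14:23 = 7 h 46 min → rounds to 7 h 45 min
Thu: 07:40–17:02 = 9 h 22 min − 10 min = 9 h 12 min → rounds to 9 h 15 min
Total credited: 28 h 45 min.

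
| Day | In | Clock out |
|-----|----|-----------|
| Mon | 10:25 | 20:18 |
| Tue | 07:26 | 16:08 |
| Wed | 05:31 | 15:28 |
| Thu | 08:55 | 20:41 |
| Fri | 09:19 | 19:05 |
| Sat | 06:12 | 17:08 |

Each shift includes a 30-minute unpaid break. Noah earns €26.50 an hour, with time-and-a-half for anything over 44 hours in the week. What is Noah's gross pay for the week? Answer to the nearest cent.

€1722.50

Mon: 10:25–20:18 = 9 h 53 min; less 30 min break → 9 h 23 min
Tue: 07:26–16:08 = 8 h 42 min; less 30 min break → 8 h 12 min
Wed: 05:31–15:28 = 9 h 57 min; less 30 min break → 9 h 27 min
Thu: 08:55–20:41 = 11 h 46 min; less 30 min break → 11 h 16 min
Fri: 09:19–19:05 = 9 h 46 min; less 30 min break → 9 h 16 min
Sat: 06:12–17:08 = 10 h 56 min; less 30 min break → 10 h 26 min
Total worked: 58 h 0 min = 3480 min.
Regular 44 h 0 min = 2640 min at €26.50/h; overtime 14 h 0 min = 840 min at €39.75/h.
Pay = (2640 × €26.50 + 840 × €39.75) ÷ 60 = €1722.50.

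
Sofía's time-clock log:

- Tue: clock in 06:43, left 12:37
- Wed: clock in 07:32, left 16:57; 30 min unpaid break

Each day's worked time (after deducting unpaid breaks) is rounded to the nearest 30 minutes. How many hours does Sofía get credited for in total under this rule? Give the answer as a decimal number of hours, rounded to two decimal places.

15.00 hours

Tue: 06:43–12:37 = 5 h 54 min → rounds to 6 h 0 min
Wed: 07:32–16:57 = 9 h 25 min − 30 min = 8 h 55 min → rounds to 9 h 0 min
Total credited: 15 h 0 min.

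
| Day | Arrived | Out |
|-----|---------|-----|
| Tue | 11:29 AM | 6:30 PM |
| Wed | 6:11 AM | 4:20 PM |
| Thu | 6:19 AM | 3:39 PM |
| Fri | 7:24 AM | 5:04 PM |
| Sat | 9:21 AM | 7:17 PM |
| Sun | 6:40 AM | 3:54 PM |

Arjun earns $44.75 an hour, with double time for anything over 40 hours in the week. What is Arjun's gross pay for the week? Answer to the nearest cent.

$3162.33

Tue: 11:29 AM–6:30 PM = 7 h 1 min
Wed: 6:11 AM–4:20 PM = 10 h 9 min
Thu: 6:19 AM–3:39 PM = 9 h 20 min
Fri: 7:24 AM–5:04 PM = 9 h 40 min
Sat: 9:21 AM–7:17 PM = 9 h 56 min
Sun: 6:40 AM–3:54 PM = 9 h 14 min
Total worked: 55 h 20 min = 3320 min.
Regular 40 h 0 min = 2400 min at $44.75/h; overtime 15 h 20 min = 920 min at $89.50/h.
Pay = (2400 × $44.75 + 920 × $89.50) ÷ 60 = $3162.33.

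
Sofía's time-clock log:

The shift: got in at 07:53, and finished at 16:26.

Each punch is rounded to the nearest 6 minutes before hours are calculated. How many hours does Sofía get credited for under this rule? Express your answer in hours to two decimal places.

The shift: in 07:53→07:54, out 16:26→16:24; 8 h 30 min

8.50 hours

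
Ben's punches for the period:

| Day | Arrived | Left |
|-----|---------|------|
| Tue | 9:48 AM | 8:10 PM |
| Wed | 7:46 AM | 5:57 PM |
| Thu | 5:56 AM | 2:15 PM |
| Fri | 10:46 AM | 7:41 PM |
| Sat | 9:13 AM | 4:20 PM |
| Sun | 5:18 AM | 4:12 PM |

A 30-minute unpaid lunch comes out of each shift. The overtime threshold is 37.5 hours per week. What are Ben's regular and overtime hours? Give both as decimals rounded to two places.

Regular 37.50 hours, overtime 15.30 hours

Tue: 9:48 AM–8:10 PM = 10 h 22 min; less 30 min break → 9 h 52 min
Wed: 7:46 AM–5:57 PM = 10 h 11 min; less 30 min break → 9 h 41 min
Thu: 5:56 AM–2:15 PM = 8 h 19 min; less 30 min break → 7 h 49 min
Fri: 10:46 AM–7:41 PM = 8 h 55 min; less 30 min break → 8 h 25 min
Sat: 9:13 AM–4:20 PM = 7 h 7 min; less 30 min break → 6 h 37 min
Sun: 5:18 AM–4:12 PM = 10 h 54 min; less 30 min break → 10 h 24 min
Total worked: 52 h 48 min = 52.80 h.
Threshold 37.5 h → overtime 15 h 18 min, regular 37 h 30 min.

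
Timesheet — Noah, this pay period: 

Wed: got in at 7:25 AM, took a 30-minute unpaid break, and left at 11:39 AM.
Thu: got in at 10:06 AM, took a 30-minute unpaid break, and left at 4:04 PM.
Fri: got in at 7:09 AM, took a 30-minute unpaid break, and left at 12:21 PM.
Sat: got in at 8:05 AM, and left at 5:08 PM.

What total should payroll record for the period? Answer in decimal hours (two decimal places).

Wed: 7:25 AM–11:39 AM = 4 h 14 min; less 30 min break → 3 h 44 min
Thu: 10:06 AM–4:04 PM = 5 h 58 min; less 30 min break → 5 h 28 min
Fri: 7:09 AM–12:21 PM = 5 h 12 min; less 30 min break → 4 h 42 min
Sat: 8:05 AM–5:08 PM = 9 h 3 min
Total: 3 h 44 min + 5 h 28 min + 4 h 42 min + 9 h 3 min = 22 h 57 min.

22.95 hours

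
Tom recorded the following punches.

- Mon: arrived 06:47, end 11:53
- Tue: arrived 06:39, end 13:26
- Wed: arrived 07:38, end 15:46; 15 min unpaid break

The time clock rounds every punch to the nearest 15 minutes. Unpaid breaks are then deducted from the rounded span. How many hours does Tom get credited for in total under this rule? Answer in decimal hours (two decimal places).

Mon: in 06:47→06:45, out 11:53→12:00; 5 h 15 min
Tue: in 06:39→06:45, out 13:26→13:30; 6 h 45 min
Wed: in 07:38→07:45, out 15:46→15:45; 8 h 0 min − 15 min = 7 h 45 min
Total credited: 19 h 45 min.

19.75 hours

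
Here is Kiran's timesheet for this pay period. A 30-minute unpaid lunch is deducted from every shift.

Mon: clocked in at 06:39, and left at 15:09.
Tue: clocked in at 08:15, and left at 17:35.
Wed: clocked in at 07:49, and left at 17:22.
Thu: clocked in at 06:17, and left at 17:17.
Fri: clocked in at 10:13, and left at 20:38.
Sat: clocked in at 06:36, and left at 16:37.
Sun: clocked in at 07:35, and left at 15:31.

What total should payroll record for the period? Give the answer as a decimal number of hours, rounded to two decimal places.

Mon: 06:39–15:09 = 8 h 30 min; less 30 min break → 8 h 0 min
Tue: 08:15–17:35 = 9 h 20 min; less 30 min break → 8 h 50 min
Wed: 07:49–17:22 = 9 h 33 min; less 30 min break → 9 h 3 min
Thu: 06:17–17:17 = 11 h 0 min; less 30 min break → 10 h 30 min
Fri: 10:13–20:38 = 10 h 25 min; less 30 min break → 9 h 55 min
Sat: 06:36–16:37 = 10 h 1 min; less 30 min break → 9 h 31 min
Sun: 07:35–15:31 = 7 h 56 min; less 30 min break → 7 h 26 min
Total: 8 h 0 min + 8 h 50 min + 9 h 3 min + 10 h 30 min + 9 h 55 min + 9 h 31 min + 7 h 26 min = 63 h 15 min.

63.25 hours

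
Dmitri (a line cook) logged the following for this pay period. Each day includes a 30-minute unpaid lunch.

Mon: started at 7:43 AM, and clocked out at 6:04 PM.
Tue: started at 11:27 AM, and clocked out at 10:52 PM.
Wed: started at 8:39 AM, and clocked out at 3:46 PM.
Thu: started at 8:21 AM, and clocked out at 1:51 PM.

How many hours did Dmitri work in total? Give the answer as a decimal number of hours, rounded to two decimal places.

Mon: 7:43 AM–6:04 PM = 10 h 21 min; less 30 min break → 9 h 51 min
Tue: 11:27 AM–10:52 PM = 11 h 25 min; less 30 min break → 10 h 55 min
Wed: 8:39 AM–3:46 PM = 7 h 7 min; less 30 min break → 6 h 37 min
Thu: 8:21 AM–1:51 PM = 5 h 30 min; less 30 min break → 5 h 0 min
Total: 9 h 51 min + 10 h 55 min + 6 h 37 min + 5 h 0 min = 32 h 23 min.

32.38 hours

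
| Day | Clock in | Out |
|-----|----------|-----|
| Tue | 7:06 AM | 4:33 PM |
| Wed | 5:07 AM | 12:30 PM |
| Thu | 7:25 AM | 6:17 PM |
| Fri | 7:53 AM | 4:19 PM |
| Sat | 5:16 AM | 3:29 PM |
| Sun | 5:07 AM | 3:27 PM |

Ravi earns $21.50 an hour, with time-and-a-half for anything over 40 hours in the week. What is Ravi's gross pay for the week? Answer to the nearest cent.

Tue: 7:06 AM–4:33 PM = 9 h 27 min
Wed: 5:07 AM–12:30 PM = 7 h 23 min
Thu: 7:25 AM–6:17 PM = 10 h 52 min
Fri: 7:53 AM–4:19 PM = 8 h 26 min
Sat: 5:16 AM–3:29 PM = 10 h 13 min
Sun: 5:07 AM–3:27 PM = 10 h 20 min
Total worked: 56 h 41 min = 3401 min.
Regular 40 h 0 min = 2400 min at $21.50/h; overtime 16 h 41 min = 1001 min at $32.25/h.
Pay = (2400 × $21.50 + 1001 × $32.25) ÷ 60 = $1398.04.

$1398.04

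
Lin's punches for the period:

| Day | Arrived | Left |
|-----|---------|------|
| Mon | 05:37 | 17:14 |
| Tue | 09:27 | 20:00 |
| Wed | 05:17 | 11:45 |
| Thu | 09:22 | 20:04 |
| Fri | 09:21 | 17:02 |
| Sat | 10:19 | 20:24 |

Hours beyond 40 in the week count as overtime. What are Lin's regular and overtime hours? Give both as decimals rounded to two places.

Mon: 05:37–17:14 = 11 h 37 min
Tue: 09:27–20:00 = 10 h 33 min
Wed: 05:17–11:45 = 6 h 28 min
Thu: 09:22–20:04 = 10 h 42 min
Fri: 09:21–17:02 = 7 h 41 min
Sat: 10:19–20:24 = 10 h 5 min
Total worked: 57 h 6 min = 57.10 h.
Threshold 40 h → overtime 17 h 6 min, regular 40 h 0 min.

Regular 40.00 hours, overtime 17.10 hours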